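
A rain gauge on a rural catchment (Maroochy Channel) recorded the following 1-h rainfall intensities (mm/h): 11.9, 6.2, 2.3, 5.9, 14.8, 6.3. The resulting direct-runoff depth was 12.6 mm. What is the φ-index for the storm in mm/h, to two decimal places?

φ ≈ 7.05 mm/h

Only the 2 blocks with intensity above φ contribute runoff: 11.9, 14.8 mm/h.
Σ(I−φ)·Δt = d  ⇒  (11.9+14.8 − 2φ)·1 = 12.6
φ = (26.70 − 12.6/1) / 2 = 7.05 mm/h.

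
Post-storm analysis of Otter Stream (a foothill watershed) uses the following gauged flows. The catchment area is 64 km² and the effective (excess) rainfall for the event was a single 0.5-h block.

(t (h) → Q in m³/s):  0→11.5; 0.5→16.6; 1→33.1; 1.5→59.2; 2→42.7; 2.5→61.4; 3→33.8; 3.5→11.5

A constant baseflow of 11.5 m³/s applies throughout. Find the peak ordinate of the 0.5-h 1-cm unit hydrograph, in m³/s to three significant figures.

U_p ≈ 99.8 m³/s

Direct runoff: 0.0, 5.1, 21.6, 47.7, 31.2, 49.9, 22.3, 0.0 m³/s; ΣQ_DR = 177.8 m³/s, peak = 49.9 m³/s.
Runoff depth d = ΣQ_DR·Δt / A = 177.8 × 1800 / (64 km²) = 5.001 mm.
The 1-cm UH is the DRH scaled by (10 mm)/d, so U_p = 49.9 × 10/5.001 = 99.8 m³/s.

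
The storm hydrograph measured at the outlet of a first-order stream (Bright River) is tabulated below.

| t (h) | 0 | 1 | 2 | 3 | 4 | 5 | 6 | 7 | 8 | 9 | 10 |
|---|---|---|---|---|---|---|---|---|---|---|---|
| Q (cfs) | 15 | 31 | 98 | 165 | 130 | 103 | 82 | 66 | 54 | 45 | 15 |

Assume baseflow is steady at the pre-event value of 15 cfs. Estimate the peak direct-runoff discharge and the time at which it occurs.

Subtracting baseflow gives direct-runoff ordinates: 0.0, 16.0, 83.0, 150.0, 115.0, 88.0, 67.0, 51.0, 39.0, 30.0, 0.0 cfs.
The maximum is 150.0 cfs, occurring at the reading for t = 3 h.

Q_p = 150.0 cfs at t = 3 h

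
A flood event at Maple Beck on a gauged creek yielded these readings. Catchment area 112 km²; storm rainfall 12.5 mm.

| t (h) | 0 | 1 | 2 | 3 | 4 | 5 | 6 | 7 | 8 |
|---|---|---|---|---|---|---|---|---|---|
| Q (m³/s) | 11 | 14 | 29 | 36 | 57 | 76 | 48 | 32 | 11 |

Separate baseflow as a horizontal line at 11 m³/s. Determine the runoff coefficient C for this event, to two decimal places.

ΣQ_DR = 215.0 m³/s; V = ΣQ_DR·Δt = 7.740 × 10^5 m³.
Runoff depth d = V / A = 6.911 mm.
C = d / P = 6.911 / 12.5 = 0.55.

C ≈ 0.55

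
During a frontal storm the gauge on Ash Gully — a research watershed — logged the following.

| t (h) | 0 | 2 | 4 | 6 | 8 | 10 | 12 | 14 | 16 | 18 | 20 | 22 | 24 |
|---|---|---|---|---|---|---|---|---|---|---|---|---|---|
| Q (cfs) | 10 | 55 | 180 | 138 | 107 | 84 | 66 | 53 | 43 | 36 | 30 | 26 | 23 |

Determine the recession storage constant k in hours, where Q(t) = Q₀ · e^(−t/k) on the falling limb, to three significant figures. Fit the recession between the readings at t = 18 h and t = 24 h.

k ≈ 13.4 h

On the falling limb, Q drops from 36 to 23 cfs between t = 18 h and t = 24 h (Δt = 6 h).
k = −Δt / ln(Q₂/Q₁) = −6 / ln(23/36) = 13.4 h.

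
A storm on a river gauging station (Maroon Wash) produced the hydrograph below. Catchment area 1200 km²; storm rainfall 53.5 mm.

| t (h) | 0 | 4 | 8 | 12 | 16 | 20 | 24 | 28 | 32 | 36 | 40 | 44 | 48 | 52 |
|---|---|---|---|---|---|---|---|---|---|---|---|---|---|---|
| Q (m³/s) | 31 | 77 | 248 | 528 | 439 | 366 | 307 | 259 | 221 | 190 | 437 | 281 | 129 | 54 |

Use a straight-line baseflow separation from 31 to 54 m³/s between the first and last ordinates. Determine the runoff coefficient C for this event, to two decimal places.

C ≈ 0.67

ΣQ_DR = 2972 m³/s; V = ΣQ_DR·Δt = 4.280 × 10^7 m³.
Runoff depth d = V / A = 35.66 mm.
C = d / P = 35.66 / 53.5 = 0.67.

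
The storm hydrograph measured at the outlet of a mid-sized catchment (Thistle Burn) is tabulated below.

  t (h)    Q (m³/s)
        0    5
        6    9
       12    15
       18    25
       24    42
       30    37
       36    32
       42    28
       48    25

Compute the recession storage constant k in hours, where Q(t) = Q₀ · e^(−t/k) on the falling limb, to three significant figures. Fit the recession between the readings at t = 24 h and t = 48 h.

k ≈ 46.3 h

On the falling limb, Q drops from 42 to 25 m³/s between t = 24 h and t = 48 h (Δt = 24 h).
k = −Δt / ln(Q₂/Q₁) = −24 / ln(25/42) = 46.3 h.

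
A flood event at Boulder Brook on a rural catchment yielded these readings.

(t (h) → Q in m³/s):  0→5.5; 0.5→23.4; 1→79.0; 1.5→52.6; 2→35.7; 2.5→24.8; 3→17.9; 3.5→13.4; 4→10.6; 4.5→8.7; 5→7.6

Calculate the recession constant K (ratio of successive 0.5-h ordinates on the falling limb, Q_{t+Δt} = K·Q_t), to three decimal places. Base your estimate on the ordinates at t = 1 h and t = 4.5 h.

Using the recession-limb readings at t = 1 h and t = 4.5 h: Q falls from 79.0 to 8.7 m³/s over 7 intervals.
K = (Q₂/Q₁)^(1/7) = (8.7/79.0)^(1/7) = 0.730.

K ≈ 0.730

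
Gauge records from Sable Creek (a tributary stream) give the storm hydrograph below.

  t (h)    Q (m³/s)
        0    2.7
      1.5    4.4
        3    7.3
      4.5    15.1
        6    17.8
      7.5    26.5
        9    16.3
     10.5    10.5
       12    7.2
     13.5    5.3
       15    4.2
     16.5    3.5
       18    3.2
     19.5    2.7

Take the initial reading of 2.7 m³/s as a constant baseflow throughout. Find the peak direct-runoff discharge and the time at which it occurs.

Subtracting baseflow gives direct-runoff ordinates: 0.0, 1.7, 4.6, 12.4, 15.1, 23.8, 13.6, 7.8, 4.5, 2.6, 1.5, 0.8, 0.5, 0.0 m³/s.
The maximum is 23.8 m³/s, occurring at the reading for t = 7.5 h.

Q_p = 23.8 m³/s at t = 7.5 h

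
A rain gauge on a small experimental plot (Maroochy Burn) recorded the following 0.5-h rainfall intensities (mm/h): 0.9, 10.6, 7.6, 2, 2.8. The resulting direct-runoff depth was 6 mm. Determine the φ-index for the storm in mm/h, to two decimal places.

Only the 2 blocks with intensity above φ contribute runoff: 10.6, 7.6 mm/h.
Σ(I−φ)·Δt = d  ⇒  (10.6+7.6 − 2φ)·0.5 = 6
φ = (18.20 − 6/0.5) / 2 = 3.10 mm/h.

φ ≈ 3.10 mm/h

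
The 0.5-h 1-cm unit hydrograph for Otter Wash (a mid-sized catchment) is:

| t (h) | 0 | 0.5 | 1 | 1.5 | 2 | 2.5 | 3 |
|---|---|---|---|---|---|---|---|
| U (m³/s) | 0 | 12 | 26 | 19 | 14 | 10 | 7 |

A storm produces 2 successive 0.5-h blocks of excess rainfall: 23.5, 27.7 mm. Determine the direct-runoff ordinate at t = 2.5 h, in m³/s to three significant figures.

By discrete convolution, Q_j = Σ (P_i / 10 mm) · U_{j−i}.
At t = 2.5 h (j=5): Q = (23.5/10)·10 + (27.7/10)·14 = 62.3 m³/s.

Q ≈ 62.3 m³/s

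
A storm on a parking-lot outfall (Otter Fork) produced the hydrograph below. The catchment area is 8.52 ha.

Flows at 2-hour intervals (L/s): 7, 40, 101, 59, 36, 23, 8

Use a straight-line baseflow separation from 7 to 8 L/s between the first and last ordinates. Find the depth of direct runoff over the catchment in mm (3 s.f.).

Direct runoff: 0.00, 32.83, 93.67, 51.50, 28.33, 15.17, 0.00 L/s; ΣQ_DR = 221.5 L/s.
V = ΣQ_DR · Δt = 221.5 × 7200 s = 1.595 × 10^6 L.
Over A = 8.52 ha, depth = V / A = 18.7 mm.

d ≈ 18.7 mm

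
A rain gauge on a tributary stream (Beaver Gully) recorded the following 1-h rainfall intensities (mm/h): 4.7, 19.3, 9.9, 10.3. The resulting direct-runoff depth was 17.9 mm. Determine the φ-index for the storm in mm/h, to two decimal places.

φ ≈ 7.20 mm/h

Only the 3 blocks with intensity above φ contribute runoff: 19.3, 9.9, 10.3 mm/h.
Σ(I−φ)·Δt = d  ⇒  (19.3+9.9+10.3 − 3φ)·1 = 17.9
φ = (39.50 − 17.9/1) / 3 = 7.20 mm/h.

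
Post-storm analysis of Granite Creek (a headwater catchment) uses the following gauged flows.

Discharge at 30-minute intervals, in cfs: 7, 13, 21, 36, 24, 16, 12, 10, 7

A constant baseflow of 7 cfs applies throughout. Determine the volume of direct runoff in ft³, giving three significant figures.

V ≈ 1.49 × 10^5 ft³

Direct-runoff ordinates (Q − Q_b): 0.0, 6.0, 14.0, 29.0, 17.0, 9.0, 5.0, 3.0, 0.0 cfs.
ΣQ_DR = 83.00 cfs.
With Δt = 0.5 h = 1800 s, V = ΣQ_DR · Δt = 83.00 × 1800 = 1.49 × 10^5 ft³.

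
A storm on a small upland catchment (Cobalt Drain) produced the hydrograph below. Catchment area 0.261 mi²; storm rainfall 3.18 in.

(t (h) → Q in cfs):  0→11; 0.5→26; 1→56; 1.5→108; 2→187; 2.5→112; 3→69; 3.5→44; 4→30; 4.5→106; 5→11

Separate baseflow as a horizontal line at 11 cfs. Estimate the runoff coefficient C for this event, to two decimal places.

ΣQ_DR = 639.0 cfs; V = ΣQ_DR·Δt = 1.150 × 10^6 ft³.
Runoff depth d = V / A = 1.897 in.
C = d / P = 1.897 / 3.18 = 0.60.

C ≈ 0.60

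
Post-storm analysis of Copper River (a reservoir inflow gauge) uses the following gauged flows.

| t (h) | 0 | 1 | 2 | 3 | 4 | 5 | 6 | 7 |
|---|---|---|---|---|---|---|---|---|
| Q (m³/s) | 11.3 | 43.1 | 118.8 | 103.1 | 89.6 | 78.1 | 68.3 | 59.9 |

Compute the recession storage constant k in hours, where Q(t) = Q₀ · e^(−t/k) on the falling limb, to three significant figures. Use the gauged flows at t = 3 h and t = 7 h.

k ≈ 7.37 h

On the falling limb, Q drops from 103.1 to 59.9 m³/s between t = 3 h and t = 7 h (Δt = 4 h).
k = −Δt / ln(Q₂/Q₁) = −4 / ln(59.9/103.1) = 7.37 h.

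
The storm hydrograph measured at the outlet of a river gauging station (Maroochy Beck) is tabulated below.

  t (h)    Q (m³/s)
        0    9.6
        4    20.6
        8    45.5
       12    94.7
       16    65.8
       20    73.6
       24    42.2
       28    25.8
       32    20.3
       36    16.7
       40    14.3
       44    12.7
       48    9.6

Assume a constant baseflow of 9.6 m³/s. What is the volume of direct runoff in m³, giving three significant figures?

Direct-runoff ordinates (Q − Q_b): 0.0, 11.0, 35.9, 85.1, 56.2, 64.0, 32.6, 16.2, 10.7, 7.1, 4.7, 3.1, 0.0 m³/s.
ΣQ_DR = 326.6 m³/s.
With Δt = 4 h = 14400 s, V = ΣQ_DR · Δt = 326.6 × 14400 = 4.70 × 10^6 m³.

V ≈ 4.70 × 10^6 m³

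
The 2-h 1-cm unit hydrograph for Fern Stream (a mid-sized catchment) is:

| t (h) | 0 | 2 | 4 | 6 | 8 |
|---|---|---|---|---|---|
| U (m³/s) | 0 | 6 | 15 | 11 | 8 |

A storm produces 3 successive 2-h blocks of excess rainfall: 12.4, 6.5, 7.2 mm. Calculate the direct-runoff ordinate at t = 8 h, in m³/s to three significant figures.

Q ≈ 27.9 m³/s

By discrete convolution, Q_j = Σ (P_i / 10 mm) · U_{j−i}.
At t = 8 h (j=4): Q = (12.4/10)·8 + (6.5/10)·11 + (7.2/10)·15 = 27.9 m³/s.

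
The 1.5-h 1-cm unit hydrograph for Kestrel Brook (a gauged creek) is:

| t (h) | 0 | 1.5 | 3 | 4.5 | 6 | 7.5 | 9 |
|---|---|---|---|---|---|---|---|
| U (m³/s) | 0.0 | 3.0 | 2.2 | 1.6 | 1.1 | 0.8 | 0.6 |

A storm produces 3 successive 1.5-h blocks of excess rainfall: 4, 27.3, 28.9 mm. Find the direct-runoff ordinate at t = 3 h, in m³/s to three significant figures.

By discrete convolution, Q_j = Σ (P_i / 10 mm) · U_{j−i}.
At t = 3 h (j=2): Q = (4/10)·2.2 + (27.3/10)·3.0 + (28.9/10)·0.0 = 9.07 m³/s.

Q ≈ 9.07 m³/s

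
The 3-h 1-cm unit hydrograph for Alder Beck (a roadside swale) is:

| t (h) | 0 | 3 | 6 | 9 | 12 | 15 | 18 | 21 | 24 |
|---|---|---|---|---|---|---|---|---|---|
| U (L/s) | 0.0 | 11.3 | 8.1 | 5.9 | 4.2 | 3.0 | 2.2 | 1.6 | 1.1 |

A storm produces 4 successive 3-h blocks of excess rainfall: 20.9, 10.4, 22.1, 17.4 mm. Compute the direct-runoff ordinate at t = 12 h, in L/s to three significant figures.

By discrete convolution, Q_j = Σ (P_i / 10 mm) · U_{j−i}.
At t = 12 h (j=4): Q = (20.9/10)·4.2 + (10.4/10)·5.9 + (22.1/10)·8.1 + (17.4/10)·11.3 = 52.5 L/s.

Q ≈ 52.5 L/s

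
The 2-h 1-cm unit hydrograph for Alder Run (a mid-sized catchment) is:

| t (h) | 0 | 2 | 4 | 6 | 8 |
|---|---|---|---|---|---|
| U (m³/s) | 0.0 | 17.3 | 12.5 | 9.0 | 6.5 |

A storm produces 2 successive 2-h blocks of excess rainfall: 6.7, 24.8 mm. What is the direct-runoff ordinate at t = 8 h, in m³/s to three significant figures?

Q ≈ 26.7 m³/s

By discrete convolution, Q_j = Σ (P_i / 10 mm) · U_{j−i}.
At t = 8 h (j=4): Q = (6.7/10)·6.5 + (24.8/10)·9.0 = 26.7 m³/s.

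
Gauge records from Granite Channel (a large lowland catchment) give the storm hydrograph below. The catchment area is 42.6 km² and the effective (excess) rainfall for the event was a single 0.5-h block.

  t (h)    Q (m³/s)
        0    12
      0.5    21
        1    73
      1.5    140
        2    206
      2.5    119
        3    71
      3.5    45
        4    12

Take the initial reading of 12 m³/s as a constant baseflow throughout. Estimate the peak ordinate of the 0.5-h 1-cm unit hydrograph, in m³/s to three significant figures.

Direct runoff: 0.0, 9.0, 61.0, 128.0, 194.0, 107.0, 59.0, 33.0, 0.0 m³/s; ΣQ_DR = 591.0 m³/s, peak = 194.0 m³/s.
Runoff depth d = ΣQ_DR·Δt / A = 591.0 × 1800 / (42.6 km²) = 24.97 mm.
The 1-cm UH is the DRH scaled by (10 mm)/d, so U_p = 194.0 × 10/24.97 = 77.7 m³/s.

U_p ≈ 77.7 m³/s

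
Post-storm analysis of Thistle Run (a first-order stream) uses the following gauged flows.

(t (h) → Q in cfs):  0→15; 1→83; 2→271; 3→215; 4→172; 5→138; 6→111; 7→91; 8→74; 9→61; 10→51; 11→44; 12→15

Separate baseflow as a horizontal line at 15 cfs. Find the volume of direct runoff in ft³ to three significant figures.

V ≈ 4.13 × 10^6 ft³

Direct-runoff ordinates (Q − Q_b): 0.0, 68.0, 256.0, 200.0, 157.0, 123.0, 96.0, 76.0, 59.0, 46.0, 36.0, 29.0, 0.0 cfs.
ΣQ_DR = 1146 cfs.
With Δt = 1 h = 3600 s, V = ΣQ_DR · Δt = 1146 × 3600 = 4.13 × 10^6 ft³.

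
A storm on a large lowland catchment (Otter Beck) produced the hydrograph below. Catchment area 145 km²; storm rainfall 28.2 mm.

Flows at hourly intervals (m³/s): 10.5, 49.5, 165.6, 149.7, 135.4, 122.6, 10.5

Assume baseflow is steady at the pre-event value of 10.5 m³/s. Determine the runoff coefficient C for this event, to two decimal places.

ΣQ_DR = 570.3 m³/s; V = ΣQ_DR·Δt = 2.053 × 10^6 m³.
Runoff depth d = V / A = 14.16 mm.
C = d / P = 14.16 / 28.2 = 0.50.

C ≈ 0.50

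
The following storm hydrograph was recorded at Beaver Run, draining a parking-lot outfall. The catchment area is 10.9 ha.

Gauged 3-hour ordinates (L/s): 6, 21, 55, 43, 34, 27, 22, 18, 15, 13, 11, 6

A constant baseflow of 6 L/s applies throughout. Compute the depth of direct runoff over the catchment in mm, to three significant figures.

Direct runoff: 0.0, 15.0, 49.0, 37.0, 28.0, 21.0, 16.0, 12.0, 9.0, 7.0, 5.0, 0.0 L/s; ΣQ_DR = 199.0 L/s.
V = ΣQ_DR · Δt = 199.0 × 10800 s = 2.149 × 10^6 L.
Over A = 10.9 ha, depth = V / A = 19.7 mm.

d ≈ 19.7 mm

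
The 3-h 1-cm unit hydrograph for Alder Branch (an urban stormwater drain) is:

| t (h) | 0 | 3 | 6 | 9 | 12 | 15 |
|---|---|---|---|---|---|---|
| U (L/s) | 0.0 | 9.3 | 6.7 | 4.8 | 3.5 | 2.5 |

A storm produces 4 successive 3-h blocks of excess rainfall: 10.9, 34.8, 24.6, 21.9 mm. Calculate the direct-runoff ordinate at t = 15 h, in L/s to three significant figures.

Q ≈ 41.4 L/s

By discrete convolution, Q_j = Σ (P_i / 10 mm) · U_{j−i}.
At t = 15 h (j=5): Q = (10.9/10)·2.5 + (34.8/10)·3.5 + (24.6/10)·4.8 + (21.9/10)·6.7 = 41.4 L/s.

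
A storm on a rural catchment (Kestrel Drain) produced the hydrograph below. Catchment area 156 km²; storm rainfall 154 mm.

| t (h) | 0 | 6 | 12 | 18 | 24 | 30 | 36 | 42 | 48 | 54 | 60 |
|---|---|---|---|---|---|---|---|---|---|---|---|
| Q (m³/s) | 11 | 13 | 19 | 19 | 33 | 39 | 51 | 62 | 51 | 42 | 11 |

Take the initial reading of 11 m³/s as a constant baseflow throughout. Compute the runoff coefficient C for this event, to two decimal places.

C ≈ 0.21

ΣQ_DR = 230.0 m³/s; V = ΣQ_DR·Δt = 4.968 × 10^6 m³.
Runoff depth d = V / A = 31.85 mm.
C = d / P = 31.85 / 154 = 0.21.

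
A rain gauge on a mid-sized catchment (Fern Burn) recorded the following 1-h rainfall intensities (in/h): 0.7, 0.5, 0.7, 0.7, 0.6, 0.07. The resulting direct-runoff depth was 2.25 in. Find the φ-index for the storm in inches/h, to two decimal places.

Only the 5 blocks with intensity above φ contribute runoff: 0.7, 0.5, 0.7, 0.7, 0.6 in/h.
Σ(I−φ)·Δt = d  ⇒  (0.7+0.5+0.7+0.7+0.6 − 5φ)·1 = 2.25
φ = (3.200 − 2.25/1) / 5 = 0.19 in/h.

φ ≈ 0.19 in/h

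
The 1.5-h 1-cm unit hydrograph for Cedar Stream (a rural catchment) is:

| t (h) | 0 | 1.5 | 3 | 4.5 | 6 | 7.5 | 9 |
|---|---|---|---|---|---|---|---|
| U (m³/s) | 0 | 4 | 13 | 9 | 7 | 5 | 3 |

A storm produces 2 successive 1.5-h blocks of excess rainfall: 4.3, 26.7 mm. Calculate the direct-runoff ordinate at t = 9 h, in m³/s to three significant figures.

Q ≈ 14.6 m³/s

By discrete convolution, Q_j = Σ (P_i / 10 mm) · U_{j−i}.
At t = 9 h (j=6): Q = (4.3/10)·3 + (26.7/10)·5 = 14.6 m³/s.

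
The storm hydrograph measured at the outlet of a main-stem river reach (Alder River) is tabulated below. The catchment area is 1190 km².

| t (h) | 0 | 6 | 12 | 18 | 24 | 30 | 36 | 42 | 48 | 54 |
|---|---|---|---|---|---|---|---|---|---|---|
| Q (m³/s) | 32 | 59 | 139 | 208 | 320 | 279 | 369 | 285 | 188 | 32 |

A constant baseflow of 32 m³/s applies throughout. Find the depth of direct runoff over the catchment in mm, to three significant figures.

Direct runoff: 0.0, 27.0, 107.0, 176.0, 288.0, 247.0, 337.0, 253.0, 156.0, 0.0 m³/s; ΣQ_DR = 1591 m³/s.
V = ΣQ_DR · Δt = 1591 × 21600 s = 3.437 × 10^7 m³.
Over A = 1190 km², depth = V / A = 28.9 mm.

d ≈ 28.9 mm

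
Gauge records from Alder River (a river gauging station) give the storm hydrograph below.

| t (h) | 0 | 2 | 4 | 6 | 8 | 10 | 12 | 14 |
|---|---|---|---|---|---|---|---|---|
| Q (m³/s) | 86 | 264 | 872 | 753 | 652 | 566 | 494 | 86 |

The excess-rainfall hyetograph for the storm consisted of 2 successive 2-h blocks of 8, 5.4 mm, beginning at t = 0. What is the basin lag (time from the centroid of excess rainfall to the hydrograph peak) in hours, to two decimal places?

Centroid of excess rainfall: t_c = Σ P_i·t̄_i / ΣP_i = 1.8060 h (block centres at 1, 3 h).
Hydrograph peak occurs at t = 4 h, so basin lag t_L = 4 − 1.8060 = 2.19 h.

t_L ≈ 2.19 h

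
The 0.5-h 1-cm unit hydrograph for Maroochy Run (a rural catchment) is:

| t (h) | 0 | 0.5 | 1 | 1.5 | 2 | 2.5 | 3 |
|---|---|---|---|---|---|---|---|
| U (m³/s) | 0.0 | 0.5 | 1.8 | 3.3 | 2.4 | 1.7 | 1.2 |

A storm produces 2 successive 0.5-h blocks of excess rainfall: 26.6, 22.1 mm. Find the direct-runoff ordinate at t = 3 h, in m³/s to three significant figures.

By discrete convolution, Q_j = Σ (P_i / 10 mm) · U_{j−i}.
At t = 3 h (j=6): Q = (26.6/10)·1.2 + (22.1/10)·1.7 = 6.95 m³/s.

Q ≈ 6.95 m³/s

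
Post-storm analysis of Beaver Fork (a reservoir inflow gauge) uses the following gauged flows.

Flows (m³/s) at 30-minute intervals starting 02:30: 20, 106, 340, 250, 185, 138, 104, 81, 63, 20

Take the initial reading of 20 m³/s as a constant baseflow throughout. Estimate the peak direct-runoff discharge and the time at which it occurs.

Subtracting baseflow gives direct-runoff ordinates: 0.0, 86.0, 320.0, 230.0, 165.0, 118.0, 84.0, 61.0, 43.0, 0.0 m³/s.
The maximum is 320.0 m³/s, occurring at the reading for t = 03:30.

Q_p = 320.0 m³/s at t = 03:30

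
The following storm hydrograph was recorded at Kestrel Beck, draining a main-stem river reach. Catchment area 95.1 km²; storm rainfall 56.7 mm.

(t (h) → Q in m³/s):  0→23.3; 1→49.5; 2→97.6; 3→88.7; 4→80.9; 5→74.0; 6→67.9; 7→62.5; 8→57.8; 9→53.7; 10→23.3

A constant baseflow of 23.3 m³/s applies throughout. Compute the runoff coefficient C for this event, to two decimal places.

C ≈ 0.28

ΣQ_DR = 422.9 m³/s; V = ΣQ_DR·Δt = 1.522 × 10^6 m³.
Runoff depth d = V / A = 16.01 mm.
C = d / P = 16.01 / 56.7 = 0.28.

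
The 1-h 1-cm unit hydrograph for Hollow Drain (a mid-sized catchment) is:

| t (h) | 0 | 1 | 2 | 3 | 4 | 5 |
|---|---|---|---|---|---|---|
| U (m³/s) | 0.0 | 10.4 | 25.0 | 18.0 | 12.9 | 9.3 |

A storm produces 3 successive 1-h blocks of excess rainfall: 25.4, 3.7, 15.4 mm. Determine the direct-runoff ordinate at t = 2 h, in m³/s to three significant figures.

By discrete convolution, Q_j = Σ (P_i / 10 mm) · U_{j−i}.
At t = 2 h (j=2): Q = (25.4/10)·25.0 + (3.7/10)·10.4 + (15.4/10)·0.0 = 67.3 m³/s.

Q ≈ 67.3 m³/s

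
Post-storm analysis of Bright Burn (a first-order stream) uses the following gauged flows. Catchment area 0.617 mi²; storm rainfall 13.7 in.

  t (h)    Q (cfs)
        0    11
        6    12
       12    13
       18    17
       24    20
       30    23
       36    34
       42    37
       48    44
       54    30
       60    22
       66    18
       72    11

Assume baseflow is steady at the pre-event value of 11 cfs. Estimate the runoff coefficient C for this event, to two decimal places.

ΣQ_DR = 149.0 cfs; V = ΣQ_DR·Δt = 3.218 × 10^6 ft³.
Runoff depth d = V / A = 2.245 in.
C = d / P = 2.245 / 13.7 = 0.16.

C ≈ 0.16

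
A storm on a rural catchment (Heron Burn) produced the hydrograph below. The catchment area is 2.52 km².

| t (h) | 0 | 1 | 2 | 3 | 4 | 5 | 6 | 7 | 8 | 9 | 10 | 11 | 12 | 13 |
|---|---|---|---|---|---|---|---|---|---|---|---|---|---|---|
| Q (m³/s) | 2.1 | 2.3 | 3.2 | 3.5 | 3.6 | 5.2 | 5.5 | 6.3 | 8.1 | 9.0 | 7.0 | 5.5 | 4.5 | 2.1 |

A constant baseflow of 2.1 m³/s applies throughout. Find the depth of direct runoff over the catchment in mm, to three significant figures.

d ≈ 55.0 mm

Direct runoff: 0.0, 0.2, 1.1, 1.4, 1.5, 3.1, 3.4, 4.2, 6.0, 6.9, 4.9, 3.4, 2.4, 0.0 m³/s; ΣQ_DR = 38.50 m³/s.
V = ΣQ_DR · Δt = 38.50 × 3600 s = 1.386 × 10^5 m³.
Over A = 2.52 km², depth = V / A = 55.0 mm.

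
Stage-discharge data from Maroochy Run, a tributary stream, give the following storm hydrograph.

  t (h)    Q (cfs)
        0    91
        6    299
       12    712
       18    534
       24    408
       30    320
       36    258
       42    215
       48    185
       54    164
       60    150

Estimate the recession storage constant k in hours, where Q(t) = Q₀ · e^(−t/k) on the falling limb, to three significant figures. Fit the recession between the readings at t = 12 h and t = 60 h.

k ≈ 30.8 h

On the falling limb, Q drops from 712 to 150 cfs between t = 12 h and t = 60 h (Δt = 48 h).
k = −Δt / ln(Q₂/Q₁) = −48 / ln(150/712) = 30.8 h.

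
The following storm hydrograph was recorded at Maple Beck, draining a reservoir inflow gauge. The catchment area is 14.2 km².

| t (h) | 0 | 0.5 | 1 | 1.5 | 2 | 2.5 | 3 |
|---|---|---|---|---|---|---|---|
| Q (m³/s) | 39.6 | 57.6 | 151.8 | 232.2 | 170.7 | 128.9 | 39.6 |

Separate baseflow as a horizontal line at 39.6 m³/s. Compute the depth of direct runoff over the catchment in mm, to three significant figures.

Direct runoff: 0.0, 18.0, 112.2, 192.6, 131.1, 89.3, 0.0 m³/s; ΣQ_DR = 543.2 m³/s.
V = ΣQ_DR · Δt = 543.2 × 1800 s = 9.778 × 10^5 m³.
Over A = 14.2 km², depth = V / A = 68.9 mm.

d ≈ 68.9 mm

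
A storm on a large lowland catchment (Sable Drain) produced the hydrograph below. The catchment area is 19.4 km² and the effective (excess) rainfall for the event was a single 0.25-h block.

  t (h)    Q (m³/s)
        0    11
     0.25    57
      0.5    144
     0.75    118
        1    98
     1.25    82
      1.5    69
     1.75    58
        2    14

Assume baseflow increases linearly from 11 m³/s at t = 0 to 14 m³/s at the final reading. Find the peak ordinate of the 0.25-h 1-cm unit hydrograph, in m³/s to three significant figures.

Direct runoff: 0.00, 45.62, 132.25, 105.88, 85.50, 69.12, 55.75, 44.38, 0.00 m³/s; ΣQ_DR = 538.5 m³/s, peak = 132.25 m³/s.
Runoff depth d = ΣQ_DR·Δt / A = 538.5 × 900 / (19.4 km²) = 24.98 mm.
The 1-cm UH is the DRH scaled by (10 mm)/d, so U_p = 132.25 × 10/24.98 = 52.9 m³/s.

U_p ≈ 52.9 m³/s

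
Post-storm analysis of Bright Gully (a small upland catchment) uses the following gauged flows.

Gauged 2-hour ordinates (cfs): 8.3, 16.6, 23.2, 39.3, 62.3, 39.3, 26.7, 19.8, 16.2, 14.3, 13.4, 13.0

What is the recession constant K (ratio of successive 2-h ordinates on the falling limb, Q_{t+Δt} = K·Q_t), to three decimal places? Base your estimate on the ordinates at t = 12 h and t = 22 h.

K ≈ 0.866

Using the recession-limb readings at t = 12 h and t = 22 h: Q falls from 26.7 to 13.0 cfs over 5 intervals.
K = (Q₂/Q₁)^(1/5) = (13.0/26.7)^(1/5) = 0.866.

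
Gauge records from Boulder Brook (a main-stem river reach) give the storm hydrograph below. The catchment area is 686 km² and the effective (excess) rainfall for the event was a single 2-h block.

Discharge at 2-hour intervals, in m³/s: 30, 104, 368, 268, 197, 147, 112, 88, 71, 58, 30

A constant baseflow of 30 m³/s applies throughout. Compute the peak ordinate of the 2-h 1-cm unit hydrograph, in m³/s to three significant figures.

U_p ≈ 282 m³/s

Direct runoff: 0.0, 74.0, 338.0, 238.0, 167.0, 117.0, 82.0, 58.0, 41.0, 28.0, 0.0 m³/s; ΣQ_DR = 1143 m³/s, peak = 338.0 m³/s.
Runoff depth d = ΣQ_DR·Δt / A = 1143 × 7200 / (686 km²) = 12.00 mm.
The 1-cm UH is the DRH scaled by (10 mm)/d, so U_p = 338.0 × 10/12.00 = 282 m³/s.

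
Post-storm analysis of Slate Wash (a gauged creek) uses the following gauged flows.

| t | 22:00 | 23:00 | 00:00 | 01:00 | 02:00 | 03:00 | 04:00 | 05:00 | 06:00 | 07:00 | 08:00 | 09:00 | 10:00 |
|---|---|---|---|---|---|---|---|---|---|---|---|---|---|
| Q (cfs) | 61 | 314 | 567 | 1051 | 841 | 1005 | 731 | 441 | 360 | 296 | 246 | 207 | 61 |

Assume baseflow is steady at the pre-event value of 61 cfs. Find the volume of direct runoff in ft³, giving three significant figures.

Direct-runoff ordinates (Q − Q_b): 0.0, 253.0, 506.0, 990.0, 780.0, 944.0, 670.0, 380.0, 299.0, 235.0, 185.0, 146.0, 0.0 cfs.
ΣQ_DR = 5388 cfs.
With Δt = 1 h = 3600 s, V = ΣQ_DR · Δt = 5388 × 3600 = 1.94 × 10^7 ft³.

V ≈ 1.94 × 10^7 ft³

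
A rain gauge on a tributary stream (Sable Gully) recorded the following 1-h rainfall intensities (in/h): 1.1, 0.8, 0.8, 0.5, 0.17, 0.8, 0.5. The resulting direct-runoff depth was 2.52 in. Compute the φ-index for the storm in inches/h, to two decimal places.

φ ≈ 0.33 in/h

Only the 6 blocks with intensity above φ contribute runoff: 1.1, 0.8, 0.8, 0.5, 0.8, 0.5 in/h.
Σ(I−φ)·Δt = d  ⇒  (1.1+0.8+0.8+0.5+0.8+0.5 − 6φ)·1 = 2.52
φ = (4.500 − 2.52/1) / 6 = 0.33 in/h.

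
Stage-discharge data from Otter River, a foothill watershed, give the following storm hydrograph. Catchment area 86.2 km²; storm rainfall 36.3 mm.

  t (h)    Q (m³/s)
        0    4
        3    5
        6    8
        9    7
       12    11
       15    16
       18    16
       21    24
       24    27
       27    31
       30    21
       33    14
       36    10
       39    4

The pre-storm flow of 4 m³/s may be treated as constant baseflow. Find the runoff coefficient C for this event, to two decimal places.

ΣQ_DR = 142.0 m³/s; V = ΣQ_DR·Δt = 1.534 × 10^6 m³.
Runoff depth d = V / A = 17.79 mm.
C = d / P = 17.79 / 36.3 = 0.49.

C ≈ 0.49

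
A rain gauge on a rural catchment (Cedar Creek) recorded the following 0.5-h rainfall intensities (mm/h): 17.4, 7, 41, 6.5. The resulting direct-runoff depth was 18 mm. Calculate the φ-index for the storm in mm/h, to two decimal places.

Only the 2 blocks with intensity above φ contribute runoff: 17.4, 41 mm/h.
Σ(I−φ)·Δt = d  ⇒  (17.4+41 − 2φ)·0.5 = 18
φ = (58.40 − 18/0.5) / 2 = 11.20 mm/h.

φ ≈ 11.20 mm/h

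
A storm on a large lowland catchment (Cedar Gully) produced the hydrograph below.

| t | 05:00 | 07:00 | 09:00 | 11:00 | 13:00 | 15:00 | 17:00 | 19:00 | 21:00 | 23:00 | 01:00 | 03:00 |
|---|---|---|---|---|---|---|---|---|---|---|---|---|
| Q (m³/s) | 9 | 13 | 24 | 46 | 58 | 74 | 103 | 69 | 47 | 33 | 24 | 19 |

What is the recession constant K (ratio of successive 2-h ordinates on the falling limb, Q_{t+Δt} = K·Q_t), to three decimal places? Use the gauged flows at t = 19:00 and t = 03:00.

K ≈ 0.724

Using the recession-limb readings at t = 19:00 and t = 03:00: Q falls from 69 to 19 m³/s over 4 intervals.
K = (Q₂/Q₁)^(1/4) = (19/69)^(1/4) = 0.724.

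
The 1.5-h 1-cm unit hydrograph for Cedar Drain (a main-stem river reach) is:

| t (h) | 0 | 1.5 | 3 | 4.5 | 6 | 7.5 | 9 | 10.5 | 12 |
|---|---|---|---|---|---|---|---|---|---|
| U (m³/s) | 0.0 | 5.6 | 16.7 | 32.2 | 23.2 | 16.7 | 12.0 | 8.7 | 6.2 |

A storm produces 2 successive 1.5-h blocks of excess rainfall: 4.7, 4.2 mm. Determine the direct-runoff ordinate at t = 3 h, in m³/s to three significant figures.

Q ≈ 10.2 m³/s

By discrete convolution, Q_j = Σ (P_i / 10 mm) · U_{j−i}.
At t = 3 h (j=2): Q = (4.7/10)·16.7 + (4.2/10)·5.6 = 10.2 m³/s.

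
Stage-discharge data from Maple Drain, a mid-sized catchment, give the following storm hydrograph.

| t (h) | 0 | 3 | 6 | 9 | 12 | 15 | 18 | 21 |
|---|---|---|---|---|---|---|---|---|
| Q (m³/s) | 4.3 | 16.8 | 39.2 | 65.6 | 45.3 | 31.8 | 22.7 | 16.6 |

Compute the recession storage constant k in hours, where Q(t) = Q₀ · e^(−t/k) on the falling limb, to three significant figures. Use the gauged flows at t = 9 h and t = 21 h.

k ≈ 8.73 h

On the falling limb, Q drops from 65.6 to 16.6 m³/s between t = 9 h and t = 21 h (Δt = 12 h).
k = −Δt / ln(Q₂/Q₁) = −12 / ln(16.6/65.6) = 8.73 h.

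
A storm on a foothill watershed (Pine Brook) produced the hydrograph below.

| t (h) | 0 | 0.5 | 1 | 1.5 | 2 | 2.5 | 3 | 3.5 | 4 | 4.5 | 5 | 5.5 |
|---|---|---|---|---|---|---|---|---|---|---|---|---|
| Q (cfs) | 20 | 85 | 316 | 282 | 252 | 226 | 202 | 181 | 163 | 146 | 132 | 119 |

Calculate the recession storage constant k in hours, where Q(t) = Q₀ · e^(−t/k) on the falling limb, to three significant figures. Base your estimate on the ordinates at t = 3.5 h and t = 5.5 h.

On the falling limb, Q drops from 181 to 119 cfs between t = 3.5 h and t = 5.5 h (Δt = 2 h).
k = −Δt / ln(Q₂/Q₁) = −2 / ln(119/181) = 4.77 h.

k ≈ 4.77 h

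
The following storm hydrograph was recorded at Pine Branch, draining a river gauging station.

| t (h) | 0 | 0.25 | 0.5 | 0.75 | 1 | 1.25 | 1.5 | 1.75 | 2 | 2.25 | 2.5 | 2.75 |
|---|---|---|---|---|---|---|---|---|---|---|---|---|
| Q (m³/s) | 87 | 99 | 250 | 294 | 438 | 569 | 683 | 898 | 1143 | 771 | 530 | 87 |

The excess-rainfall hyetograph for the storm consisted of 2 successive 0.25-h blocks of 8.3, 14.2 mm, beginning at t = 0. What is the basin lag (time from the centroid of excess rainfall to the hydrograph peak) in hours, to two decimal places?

t_L ≈ 1.72 h

Centroid of excess rainfall: t_c = Σ P_i·t̄_i / ΣP_i = 0.2828 h (block centres at 0.125, 0.375 h).
Hydrograph peak occurs at t = 2 h, so basin lag t_L = 2 − 0.2828 = 1.72 h.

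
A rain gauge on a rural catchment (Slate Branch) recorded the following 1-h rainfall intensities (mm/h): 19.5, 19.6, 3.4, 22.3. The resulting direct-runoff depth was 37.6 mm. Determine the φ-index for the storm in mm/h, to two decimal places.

Only the 3 blocks with intensity above φ contribute runoff: 19.5, 19.6, 22.3 mm/h.
Σ(I−φ)·Δt = d  ⇒  (19.5+19.6+22.3 − 3φ)·1 = 37.6
φ = (61.40 − 37.6/1) / 3 = 7.93 mm/h.

φ ≈ 7.93 mm/h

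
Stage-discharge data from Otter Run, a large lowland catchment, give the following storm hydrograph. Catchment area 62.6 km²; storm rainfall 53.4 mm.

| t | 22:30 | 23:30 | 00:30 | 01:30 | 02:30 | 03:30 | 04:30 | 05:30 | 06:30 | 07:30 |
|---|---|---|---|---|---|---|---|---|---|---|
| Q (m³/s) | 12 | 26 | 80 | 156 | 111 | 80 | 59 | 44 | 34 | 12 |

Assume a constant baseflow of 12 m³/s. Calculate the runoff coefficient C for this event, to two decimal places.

C ≈ 0.53

ΣQ_DR = 494.0 m³/s; V = ΣQ_DR·Δt = 1.778 × 10^6 m³.
Runoff depth d = V / A = 28.41 mm.
C = d / P = 28.41 / 53.4 = 0.53.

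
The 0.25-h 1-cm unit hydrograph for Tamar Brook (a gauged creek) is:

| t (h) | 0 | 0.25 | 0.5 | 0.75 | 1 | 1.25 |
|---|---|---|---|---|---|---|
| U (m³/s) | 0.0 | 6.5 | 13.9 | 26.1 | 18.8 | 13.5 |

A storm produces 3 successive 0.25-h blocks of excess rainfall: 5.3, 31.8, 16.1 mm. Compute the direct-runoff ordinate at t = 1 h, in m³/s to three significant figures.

By discrete convolution, Q_j = Σ (P_i / 10 mm) · U_{j−i}.
At t = 1 h (j=4): Q = (5.3/10)·18.8 + (31.8/10)·26.1 + (16.1/10)·13.9 = 115 m³/s.

Q ≈ 115 m³/s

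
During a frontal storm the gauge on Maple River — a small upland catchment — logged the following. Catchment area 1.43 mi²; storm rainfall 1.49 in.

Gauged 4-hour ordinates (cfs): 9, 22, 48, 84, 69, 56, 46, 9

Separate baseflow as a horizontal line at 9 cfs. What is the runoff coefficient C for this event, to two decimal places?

C ≈ 0.79

ΣQ_DR = 271.0 cfs; V = ΣQ_DR·Δt = 3.902 × 10^6 ft³.
Runoff depth d = V / A = 1.175 in.
C = d / P = 1.175 / 1.49 = 0.79.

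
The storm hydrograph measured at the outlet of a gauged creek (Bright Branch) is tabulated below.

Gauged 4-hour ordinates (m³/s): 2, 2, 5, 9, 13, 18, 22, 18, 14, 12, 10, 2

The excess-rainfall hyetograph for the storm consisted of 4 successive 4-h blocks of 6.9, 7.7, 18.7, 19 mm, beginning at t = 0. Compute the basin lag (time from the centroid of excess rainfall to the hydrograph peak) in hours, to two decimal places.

t_L ≈ 14.19 h

Centroid of excess rainfall: t_c = Σ P_i·t̄_i / ΣP_i = 9.8088 h (block centres at 2, 6, 10, 14 h).
Hydrograph peak occurs at t = 24 h, so basin lag t_L = 24 − 9.8088 = 14.19 h.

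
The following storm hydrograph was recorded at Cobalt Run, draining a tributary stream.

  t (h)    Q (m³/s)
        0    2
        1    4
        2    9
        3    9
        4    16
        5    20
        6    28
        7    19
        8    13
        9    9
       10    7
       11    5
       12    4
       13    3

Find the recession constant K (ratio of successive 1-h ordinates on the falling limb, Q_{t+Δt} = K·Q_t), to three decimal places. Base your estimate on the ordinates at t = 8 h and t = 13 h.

K ≈ 0.746

Using the recession-limb readings at t = 8 h and t = 13 h: Q falls from 13 to 3 m³/s over 5 intervals.
K = (Q₂/Q₁)^(1/5) = (3/13)^(1/5) = 0.746.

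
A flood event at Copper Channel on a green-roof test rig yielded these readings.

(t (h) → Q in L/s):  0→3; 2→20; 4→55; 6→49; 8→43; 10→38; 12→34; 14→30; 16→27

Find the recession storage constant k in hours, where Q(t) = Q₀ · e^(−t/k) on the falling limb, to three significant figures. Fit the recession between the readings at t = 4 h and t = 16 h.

On the falling limb, Q drops from 55 to 27 L/s between t = 4 h and t = 16 h (Δt = 12 h).
k = −Δt / ln(Q₂/Q₁) = −12 / ln(27/55) = 16.9 h.

k ≈ 16.9 h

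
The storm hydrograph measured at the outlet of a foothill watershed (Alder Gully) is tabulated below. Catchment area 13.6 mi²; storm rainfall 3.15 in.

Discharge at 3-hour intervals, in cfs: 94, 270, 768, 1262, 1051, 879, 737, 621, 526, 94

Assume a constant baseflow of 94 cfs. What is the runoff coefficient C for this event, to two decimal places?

ΣQ_DR = 5362 cfs; V = ΣQ_DR·Δt = 5.791 × 10^7 ft³.
Runoff depth d = V / A = 1.833 in.
C = d / P = 1.833 / 3.15 = 0.58.

C ≈ 0.58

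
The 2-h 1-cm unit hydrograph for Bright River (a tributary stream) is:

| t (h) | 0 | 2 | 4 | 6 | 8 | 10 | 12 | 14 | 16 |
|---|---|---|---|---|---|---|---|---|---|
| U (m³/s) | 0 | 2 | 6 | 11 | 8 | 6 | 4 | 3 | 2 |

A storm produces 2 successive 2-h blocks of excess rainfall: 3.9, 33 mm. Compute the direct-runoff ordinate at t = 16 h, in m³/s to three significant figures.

By discrete convolution, Q_j = Σ (P_i / 10 mm) · U_{j−i}.
At t = 16 h (j=8): Q = (3.9/10)·2 + (33/10)·3 = 10.7 m³/s.

Q ≈ 10.7 m³/s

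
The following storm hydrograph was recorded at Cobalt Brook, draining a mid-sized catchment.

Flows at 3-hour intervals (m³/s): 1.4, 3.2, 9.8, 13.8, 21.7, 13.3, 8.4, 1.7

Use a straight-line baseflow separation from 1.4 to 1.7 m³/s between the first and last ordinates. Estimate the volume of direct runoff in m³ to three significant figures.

V ≈ 6.58 × 10^5 m³

Direct-runoff ordinates (Q − Q_b): 0.00, 1.76, 8.31, 12.27, 20.13, 11.69, 6.74, 0.00 m³/s.
ΣQ_DR = 60.90 m³/s.
With Δt = 3 h = 10800 s, V = ΣQ_DR · Δt = 60.90 × 10800 = 6.58 × 10^5 m³.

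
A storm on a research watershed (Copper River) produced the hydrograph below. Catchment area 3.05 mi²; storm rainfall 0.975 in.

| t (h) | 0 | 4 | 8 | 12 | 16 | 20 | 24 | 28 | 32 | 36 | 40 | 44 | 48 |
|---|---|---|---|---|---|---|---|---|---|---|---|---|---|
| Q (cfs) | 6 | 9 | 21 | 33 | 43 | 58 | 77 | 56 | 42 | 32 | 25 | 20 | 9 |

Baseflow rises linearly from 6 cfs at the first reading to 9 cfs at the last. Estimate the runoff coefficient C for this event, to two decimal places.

ΣQ_DR = 333.5 cfs; V = ΣQ_DR·Δt = 4.802 × 10^6 ft³.
Runoff depth d = V / A = 0.6778 in.
C = d / P = 0.6778 / 0.975 = 0.70.

C ≈ 0.70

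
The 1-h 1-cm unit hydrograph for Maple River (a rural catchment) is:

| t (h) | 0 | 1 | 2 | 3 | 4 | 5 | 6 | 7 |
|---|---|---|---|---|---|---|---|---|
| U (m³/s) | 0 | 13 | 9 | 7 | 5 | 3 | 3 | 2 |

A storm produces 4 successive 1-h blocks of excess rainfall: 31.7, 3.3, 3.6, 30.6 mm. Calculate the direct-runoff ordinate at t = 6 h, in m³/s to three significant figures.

Q ≈ 33.7 m³/s

By discrete convolution, Q_j = Σ (P_i / 10 mm) · U_{j−i}.
At t = 6 h (j=6): Q = (31.7/10)·3 + (3.3/10)·3 + (3.6/10)·5 + (30.6/10)·7 = 33.7 m³/s.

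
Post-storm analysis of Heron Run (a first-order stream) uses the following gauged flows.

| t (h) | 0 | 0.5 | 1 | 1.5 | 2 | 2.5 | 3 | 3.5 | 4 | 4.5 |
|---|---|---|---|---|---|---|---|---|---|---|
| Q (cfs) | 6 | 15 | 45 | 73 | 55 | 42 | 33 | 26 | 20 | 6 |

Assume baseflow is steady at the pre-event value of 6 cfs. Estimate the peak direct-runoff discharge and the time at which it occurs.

Q_p = 67.0 cfs at t = 1.5 h

Subtracting baseflow gives direct-runoff ordinates: 0.0, 9.0, 39.0, 67.0, 49.0, 36.0, 27.0, 20.0, 14.0, 0.0 cfs.
The maximum is 67.0 cfs, occurring at the reading for t = 1.5 h.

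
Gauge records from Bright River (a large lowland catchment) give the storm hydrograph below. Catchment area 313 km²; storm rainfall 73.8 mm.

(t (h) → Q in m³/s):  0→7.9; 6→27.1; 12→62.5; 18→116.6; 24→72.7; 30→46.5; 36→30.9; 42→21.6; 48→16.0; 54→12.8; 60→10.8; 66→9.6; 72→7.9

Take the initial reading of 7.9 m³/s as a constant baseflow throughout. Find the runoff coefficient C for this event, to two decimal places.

C ≈ 0.32

ΣQ_DR = 340.2 m³/s; V = ΣQ_DR·Δt = 7.348 × 10^6 m³.
Runoff depth d = V / A = 23.48 mm.
C = d / P = 23.48 / 73.8 = 0.32.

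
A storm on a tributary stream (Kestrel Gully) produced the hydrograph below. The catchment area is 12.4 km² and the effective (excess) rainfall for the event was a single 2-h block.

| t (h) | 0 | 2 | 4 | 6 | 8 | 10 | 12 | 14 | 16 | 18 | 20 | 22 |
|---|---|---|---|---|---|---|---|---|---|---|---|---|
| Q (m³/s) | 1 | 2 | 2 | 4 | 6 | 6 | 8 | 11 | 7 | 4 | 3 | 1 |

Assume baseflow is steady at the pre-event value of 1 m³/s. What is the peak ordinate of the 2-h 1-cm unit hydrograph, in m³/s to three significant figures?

Direct runoff: 0.0, 1.0, 1.0, 3.0, 5.0, 5.0, 7.0, 10.0, 6.0, 3.0, 2.0, 0.0 m³/s; ΣQ_DR = 43.00 m³/s, peak = 10.0 m³/s.
Runoff depth d = ΣQ_DR·Δt / A = 43.00 × 7200 / (12.4 km²) = 24.97 mm.
The 1-cm UH is the DRH scaled by (10 mm)/d, so U_p = 10.0 × 10/24.97 = 4.01 m³/s.

U_p ≈ 4.01 m³/s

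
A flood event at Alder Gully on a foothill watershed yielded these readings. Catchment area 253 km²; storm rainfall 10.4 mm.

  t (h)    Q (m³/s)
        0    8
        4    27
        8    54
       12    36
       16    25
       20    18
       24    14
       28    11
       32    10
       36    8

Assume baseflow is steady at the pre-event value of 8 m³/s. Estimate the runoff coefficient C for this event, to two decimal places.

ΣQ_DR = 131.0 m³/s; V = ΣQ_DR·Δt = 1.886 × 10^6 m³.
Runoff depth d = V / A = 7.456 mm.
C = d / P = 7.456 / 10.4 = 0.72.

C ≈ 0.72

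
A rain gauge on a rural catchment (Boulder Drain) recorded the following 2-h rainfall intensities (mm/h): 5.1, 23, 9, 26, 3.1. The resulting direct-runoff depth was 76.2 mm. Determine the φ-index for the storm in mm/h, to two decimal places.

Only the 3 blocks with intensity above φ contribute runoff: 23, 9, 26 mm/h.
Σ(I−φ)·Δt = d  ⇒  (23+9+26 − 3φ)·2 = 76.2
φ = (58.00 − 76.2/2) / 3 = 6.63 mm/h.

φ ≈ 6.63 mm/h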